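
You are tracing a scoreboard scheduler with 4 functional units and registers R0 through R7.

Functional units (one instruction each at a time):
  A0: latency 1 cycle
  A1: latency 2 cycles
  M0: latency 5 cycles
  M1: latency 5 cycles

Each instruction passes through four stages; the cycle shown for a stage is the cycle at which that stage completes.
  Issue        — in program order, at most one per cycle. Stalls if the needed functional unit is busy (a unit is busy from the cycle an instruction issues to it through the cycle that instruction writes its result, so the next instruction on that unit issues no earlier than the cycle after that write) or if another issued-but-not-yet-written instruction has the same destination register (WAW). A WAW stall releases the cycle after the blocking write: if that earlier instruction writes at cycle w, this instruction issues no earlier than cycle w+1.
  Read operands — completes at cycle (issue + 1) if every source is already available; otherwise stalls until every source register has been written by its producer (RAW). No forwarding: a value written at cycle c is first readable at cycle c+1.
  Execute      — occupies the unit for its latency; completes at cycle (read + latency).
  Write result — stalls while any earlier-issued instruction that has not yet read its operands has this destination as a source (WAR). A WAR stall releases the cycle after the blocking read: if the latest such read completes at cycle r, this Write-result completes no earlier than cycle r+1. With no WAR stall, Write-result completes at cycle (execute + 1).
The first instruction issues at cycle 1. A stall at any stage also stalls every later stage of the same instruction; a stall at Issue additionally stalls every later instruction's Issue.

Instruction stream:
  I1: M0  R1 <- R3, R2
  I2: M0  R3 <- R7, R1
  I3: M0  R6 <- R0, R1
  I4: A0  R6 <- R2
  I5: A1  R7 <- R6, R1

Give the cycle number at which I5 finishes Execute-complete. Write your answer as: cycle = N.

cycle = 31

[1] I1→M0
[2] I1 RO
[7] I1 EX
[8] I1 WR R1
[9] I2→M0
[10] I2 RO
[15] I2 EX
[16] I2 WR R3
[17] I3→M0
[18] I3 RO
[23] I3 EX
[24] I3 WR R6
[25] I4→A0
[26] I4 RO, I5→A1
[27] I4 EX
[28] I4 WR R6
[29] I5 RO
[31] I5 EX
[32] I5 WR R7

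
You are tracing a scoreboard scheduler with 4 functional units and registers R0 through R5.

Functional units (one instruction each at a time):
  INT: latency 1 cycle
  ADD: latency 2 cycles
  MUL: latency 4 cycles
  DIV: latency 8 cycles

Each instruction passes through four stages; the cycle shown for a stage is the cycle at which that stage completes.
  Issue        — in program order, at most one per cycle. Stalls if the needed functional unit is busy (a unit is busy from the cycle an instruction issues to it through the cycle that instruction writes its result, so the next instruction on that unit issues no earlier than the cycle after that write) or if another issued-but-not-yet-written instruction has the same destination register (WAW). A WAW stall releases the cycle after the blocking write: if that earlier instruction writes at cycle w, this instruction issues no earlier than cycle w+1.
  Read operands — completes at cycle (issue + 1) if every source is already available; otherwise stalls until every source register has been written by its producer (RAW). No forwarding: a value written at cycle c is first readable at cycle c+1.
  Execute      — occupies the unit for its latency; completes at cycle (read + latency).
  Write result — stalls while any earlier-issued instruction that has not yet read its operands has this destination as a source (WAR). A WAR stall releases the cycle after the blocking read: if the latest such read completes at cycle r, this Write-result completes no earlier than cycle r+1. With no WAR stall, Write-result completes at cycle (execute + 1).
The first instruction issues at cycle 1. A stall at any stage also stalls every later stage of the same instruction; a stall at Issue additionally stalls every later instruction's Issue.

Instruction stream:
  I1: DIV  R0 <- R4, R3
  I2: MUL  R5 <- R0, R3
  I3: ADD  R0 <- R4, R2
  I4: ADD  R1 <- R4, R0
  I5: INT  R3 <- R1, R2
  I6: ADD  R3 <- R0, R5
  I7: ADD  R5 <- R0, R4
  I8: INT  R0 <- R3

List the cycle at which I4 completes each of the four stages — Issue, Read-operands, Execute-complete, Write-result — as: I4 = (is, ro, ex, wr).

cycle 1: I1→DIV
cycle 2: I1 RO, I2→MUL
cycle 10: I1 EX
cycle 11: I1 WR R0
cycle 12: I2 RO, I3→ADD
cycle 13: I3 RO
cycle 15: I3 EX
cycle 16: I2 EX, I3 WR R0
cycle 17: I2 WR R5, I4→ADD
cycle 18: I4 RO, I5→INT
cycle 20: I4 EX
cycle 21: I4 WR R1
cycle 22: I5 RO
cycle 23: I5 EX
cycle 24: I5 WR R3
cycle 25: I6→ADD
cycle 26: I6 RO
cycle 28: I6 EX
cycle 29: I6 WR R3
cycle 30: I7→ADD
cycle 31: I7 RO, I8→INT
cycle 32: I8 RO
cycle 33: I7 EX, I8 EX
cycle 34: I7 WR R5, I8 WR R0

I4 = (17, 18, 20, 21)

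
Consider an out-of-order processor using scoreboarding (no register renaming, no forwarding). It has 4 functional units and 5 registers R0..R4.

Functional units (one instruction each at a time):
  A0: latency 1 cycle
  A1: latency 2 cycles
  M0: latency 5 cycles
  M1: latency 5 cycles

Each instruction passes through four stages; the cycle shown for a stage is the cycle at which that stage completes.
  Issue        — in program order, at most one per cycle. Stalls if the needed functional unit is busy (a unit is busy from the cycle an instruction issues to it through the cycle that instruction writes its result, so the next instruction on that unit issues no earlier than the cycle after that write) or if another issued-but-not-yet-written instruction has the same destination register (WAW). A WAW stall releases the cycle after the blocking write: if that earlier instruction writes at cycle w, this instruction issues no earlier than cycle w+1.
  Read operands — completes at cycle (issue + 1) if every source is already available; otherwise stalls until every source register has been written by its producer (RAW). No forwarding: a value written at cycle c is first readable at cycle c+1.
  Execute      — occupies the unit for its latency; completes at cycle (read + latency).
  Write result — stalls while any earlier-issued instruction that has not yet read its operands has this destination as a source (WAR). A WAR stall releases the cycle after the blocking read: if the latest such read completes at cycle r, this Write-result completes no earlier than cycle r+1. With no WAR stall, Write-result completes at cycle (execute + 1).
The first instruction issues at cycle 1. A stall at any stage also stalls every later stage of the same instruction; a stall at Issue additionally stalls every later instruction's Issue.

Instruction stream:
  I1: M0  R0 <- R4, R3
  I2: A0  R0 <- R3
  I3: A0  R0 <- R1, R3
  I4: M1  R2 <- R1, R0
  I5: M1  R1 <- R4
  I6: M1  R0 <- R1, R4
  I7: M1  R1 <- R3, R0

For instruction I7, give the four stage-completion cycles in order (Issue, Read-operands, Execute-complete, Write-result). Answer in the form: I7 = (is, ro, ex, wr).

I7 = (40, 41, 46, 47)

I1: IS=1 RO=2 EX=7 WR=8
I2: IS=9 RO=10 EX=11 WR=12  [WAW R0: wait I1 write@8]
I3: IS=13 RO=14 EX=15 WR=16  [struct: A0 busy until I2 writes@12]
I4: IS=14 RO=17 EX=22 WR=23  [RAW R0: wait I3 write@16]
I5: IS=24 RO=25 EX=30 WR=31  [struct: M1 busy until I4 writes@23]
I6: IS=32 RO=33 EX=38 WR=39  [struct: M1 busy until I5 writes@31]
I7: IS=40 RO=41 EX=46 WR=47  [struct: M1 busy until I6 writes@39]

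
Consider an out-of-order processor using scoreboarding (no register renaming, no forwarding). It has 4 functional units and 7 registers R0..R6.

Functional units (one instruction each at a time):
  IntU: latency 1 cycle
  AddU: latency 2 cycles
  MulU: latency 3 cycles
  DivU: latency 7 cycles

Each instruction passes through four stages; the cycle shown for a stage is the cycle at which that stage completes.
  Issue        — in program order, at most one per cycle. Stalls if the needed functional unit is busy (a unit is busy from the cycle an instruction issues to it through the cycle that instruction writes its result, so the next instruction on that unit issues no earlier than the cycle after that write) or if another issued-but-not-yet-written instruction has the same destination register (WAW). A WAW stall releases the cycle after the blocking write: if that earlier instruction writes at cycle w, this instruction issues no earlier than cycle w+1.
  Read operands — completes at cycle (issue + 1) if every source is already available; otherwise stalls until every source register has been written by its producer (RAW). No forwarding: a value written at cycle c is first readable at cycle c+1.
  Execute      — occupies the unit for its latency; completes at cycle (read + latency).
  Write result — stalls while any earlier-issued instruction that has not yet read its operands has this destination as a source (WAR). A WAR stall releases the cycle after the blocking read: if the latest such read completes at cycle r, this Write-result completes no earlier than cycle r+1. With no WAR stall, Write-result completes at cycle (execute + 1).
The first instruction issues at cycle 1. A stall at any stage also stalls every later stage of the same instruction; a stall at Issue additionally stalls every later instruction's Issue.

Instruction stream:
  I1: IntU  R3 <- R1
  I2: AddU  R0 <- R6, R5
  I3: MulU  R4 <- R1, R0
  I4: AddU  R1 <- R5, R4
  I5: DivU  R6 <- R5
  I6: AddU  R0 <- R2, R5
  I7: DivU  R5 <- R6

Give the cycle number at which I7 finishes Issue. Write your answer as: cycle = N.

cycle = 18

I1  is:1  ro:2  ex:3  wr:4
I2  is:2  ro:3  ex:5  wr:6
I3  is:3  ro:7  ex:10  wr:11  — RAW R0: wait I2 write@6
I4  is:7  ro:12  ex:14  wr:15  — struct: AddU busy until I2 writes@6, RAW R4: wait I3 write@11
I5  is:8  ro:9  ex:16  wr:17
I6  is:16  ro:17  ex:19  wr:20  — struct: AddU busy until I4 writes@15
I7  is:18  ro:19  ex:26  wr:27  — struct: DivU busy until I5 writes@17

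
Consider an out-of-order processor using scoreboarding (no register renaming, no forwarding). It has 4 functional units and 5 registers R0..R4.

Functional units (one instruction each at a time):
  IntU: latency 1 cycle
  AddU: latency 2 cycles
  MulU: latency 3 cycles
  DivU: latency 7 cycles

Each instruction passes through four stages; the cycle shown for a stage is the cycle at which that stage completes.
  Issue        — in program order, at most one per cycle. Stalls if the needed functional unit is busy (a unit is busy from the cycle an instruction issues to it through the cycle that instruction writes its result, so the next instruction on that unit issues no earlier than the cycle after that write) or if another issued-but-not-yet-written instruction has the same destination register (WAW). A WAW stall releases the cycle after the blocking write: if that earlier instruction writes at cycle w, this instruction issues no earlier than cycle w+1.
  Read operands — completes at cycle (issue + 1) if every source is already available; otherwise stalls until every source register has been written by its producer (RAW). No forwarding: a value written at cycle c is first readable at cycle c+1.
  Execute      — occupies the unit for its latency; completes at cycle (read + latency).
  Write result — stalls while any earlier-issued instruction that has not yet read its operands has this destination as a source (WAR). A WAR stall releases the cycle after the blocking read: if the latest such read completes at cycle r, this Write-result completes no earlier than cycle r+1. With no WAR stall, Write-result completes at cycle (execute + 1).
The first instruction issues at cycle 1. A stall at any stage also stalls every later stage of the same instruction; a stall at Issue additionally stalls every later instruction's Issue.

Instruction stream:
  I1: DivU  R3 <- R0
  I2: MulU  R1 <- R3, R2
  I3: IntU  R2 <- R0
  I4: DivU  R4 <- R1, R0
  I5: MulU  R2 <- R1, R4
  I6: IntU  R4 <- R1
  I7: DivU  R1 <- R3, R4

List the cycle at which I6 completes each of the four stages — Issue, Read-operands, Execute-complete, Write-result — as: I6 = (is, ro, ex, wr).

1) issue 1, read 2, done 9, write 10
2) issue 2, read 11, done 14, write 15  <RAW R3: wait I1 write@10>
3) issue 3, read 4, done 5, write 12  <WAR R2: wait I2 read@11>
4) issue 11, read 16, done 23, write 24  <struct: DivU busy until I1 writes@10 / RAW R1: wait I2 write@15>
5) issue 16, read 25, done 28, write 29  <struct: MulU busy until I2 writes@15 / RAW R4: wait I4 write@24>
6) issue 25, read 26, done 27, write 28  <WAW R4: wait I4 write@24>
7) issue 26, read 29, done 36, write 37  <RAW R4: wait I6 write@28>

I6 = (25, 26, 27, 28)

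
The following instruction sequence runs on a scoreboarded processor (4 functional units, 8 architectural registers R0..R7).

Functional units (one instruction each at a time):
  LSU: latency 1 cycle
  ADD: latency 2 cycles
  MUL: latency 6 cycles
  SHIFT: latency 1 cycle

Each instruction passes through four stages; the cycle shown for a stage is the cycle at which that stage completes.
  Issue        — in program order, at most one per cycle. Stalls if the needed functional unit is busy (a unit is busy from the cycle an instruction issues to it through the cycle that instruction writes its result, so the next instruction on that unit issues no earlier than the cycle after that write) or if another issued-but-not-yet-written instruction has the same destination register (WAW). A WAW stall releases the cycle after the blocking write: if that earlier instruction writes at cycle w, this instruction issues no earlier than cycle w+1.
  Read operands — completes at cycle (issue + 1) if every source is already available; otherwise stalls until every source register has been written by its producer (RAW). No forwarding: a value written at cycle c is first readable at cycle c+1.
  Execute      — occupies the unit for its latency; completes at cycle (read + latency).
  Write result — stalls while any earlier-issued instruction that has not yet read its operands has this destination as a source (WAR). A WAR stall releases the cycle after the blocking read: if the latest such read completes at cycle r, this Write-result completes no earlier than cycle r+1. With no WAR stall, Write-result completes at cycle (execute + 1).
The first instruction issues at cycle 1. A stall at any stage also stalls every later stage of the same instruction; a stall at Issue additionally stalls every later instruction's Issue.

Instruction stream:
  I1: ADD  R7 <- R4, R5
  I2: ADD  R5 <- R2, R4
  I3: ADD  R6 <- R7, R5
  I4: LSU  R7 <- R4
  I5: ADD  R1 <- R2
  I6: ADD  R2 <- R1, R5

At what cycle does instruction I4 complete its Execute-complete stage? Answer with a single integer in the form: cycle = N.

I1  is:1  ro:2  ex:4  wr:5
I2  is:6  ro:7  ex:9  wr:10  — struct: ADD busy until I1 writes@5
I3  is:11  ro:12  ex:14  wr:15  — struct: ADD busy until I2 writes@10
I4  is:12  ro:13  ex:14  wr:15
I5  is:16  ro:17  ex:19  wr:20  — struct: ADD busy until I3 writes@15
I6  is:21  ro:22  ex:24  wr:25  — struct: ADD busy until I5 writes@20

cycle = 14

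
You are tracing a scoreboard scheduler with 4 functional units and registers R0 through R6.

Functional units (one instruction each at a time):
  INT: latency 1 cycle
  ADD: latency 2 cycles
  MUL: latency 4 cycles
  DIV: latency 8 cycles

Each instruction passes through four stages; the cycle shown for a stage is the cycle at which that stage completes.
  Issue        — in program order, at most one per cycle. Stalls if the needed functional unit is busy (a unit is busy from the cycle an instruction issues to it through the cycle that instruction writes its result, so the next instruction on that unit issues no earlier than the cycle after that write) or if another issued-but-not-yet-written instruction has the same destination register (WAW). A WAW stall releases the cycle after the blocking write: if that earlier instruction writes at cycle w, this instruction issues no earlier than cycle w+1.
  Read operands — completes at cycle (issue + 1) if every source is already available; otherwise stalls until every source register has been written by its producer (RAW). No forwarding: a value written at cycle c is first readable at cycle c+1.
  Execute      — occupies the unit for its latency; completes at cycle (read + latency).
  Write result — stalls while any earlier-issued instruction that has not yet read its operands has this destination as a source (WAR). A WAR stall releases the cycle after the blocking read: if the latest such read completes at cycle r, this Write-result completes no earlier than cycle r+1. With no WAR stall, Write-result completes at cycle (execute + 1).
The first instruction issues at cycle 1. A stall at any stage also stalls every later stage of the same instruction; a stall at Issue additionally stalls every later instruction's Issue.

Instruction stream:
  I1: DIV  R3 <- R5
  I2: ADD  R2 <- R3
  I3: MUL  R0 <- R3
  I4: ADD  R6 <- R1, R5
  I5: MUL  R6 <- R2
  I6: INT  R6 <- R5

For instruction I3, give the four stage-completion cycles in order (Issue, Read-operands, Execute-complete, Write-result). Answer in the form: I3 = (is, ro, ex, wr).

[1] I1 issues→DIV
[2] I1 reads, I2 issues→ADD
[3] I3 issues→MUL
[10] I1 exec-done
[11] I1 writes R3
[12] I2 reads, I3 reads
[14] I2 exec-done
[15] I2 writes R2
[16] I3 exec-done, I4 issues→ADD
[17] I3 writes R0, I4 reads
[19] I4 exec-done
[20] I4 writes R6
[21] I5 issues→MUL
[22] I5 reads
[26] I5 exec-done
[27] I5 writes R6
[28] I6 issues→INT
[29] I6 reads
[30] I6 exec-done
[31] I6 writes R6

I3 = (3, 12, 16, 17)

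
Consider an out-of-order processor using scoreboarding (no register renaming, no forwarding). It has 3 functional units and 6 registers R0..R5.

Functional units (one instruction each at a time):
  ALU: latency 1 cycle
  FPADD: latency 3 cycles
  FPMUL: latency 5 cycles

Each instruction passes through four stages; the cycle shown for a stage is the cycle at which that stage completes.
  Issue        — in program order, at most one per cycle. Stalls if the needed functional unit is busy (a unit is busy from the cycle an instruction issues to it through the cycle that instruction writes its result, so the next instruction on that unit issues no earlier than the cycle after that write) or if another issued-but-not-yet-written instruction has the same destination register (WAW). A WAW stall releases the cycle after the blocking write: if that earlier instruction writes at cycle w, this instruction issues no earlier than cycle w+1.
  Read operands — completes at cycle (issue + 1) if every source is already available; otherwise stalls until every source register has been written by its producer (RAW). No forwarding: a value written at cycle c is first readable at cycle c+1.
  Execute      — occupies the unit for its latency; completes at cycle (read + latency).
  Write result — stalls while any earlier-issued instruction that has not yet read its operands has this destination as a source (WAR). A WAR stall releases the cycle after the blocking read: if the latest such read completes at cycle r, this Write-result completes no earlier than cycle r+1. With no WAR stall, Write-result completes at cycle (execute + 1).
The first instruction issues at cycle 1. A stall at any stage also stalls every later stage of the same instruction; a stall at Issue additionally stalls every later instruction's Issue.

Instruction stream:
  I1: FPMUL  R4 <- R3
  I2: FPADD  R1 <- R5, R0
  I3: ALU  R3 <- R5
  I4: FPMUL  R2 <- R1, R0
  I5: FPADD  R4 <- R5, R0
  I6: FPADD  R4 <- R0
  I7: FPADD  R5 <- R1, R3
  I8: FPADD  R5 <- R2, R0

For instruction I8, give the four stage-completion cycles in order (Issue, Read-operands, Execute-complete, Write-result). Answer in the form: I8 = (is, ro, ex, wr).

cycle 1: I1 issues→FPMUL
cycle 2: I1 reads | I2 issues→FPADD
cycle 3: I2 reads | I3 issues→ALU
cycle 4: I3 reads
cycle 5: I3 exec-done
cycle 6: I2 exec-done | I3 writes R3
cycle 7: I1 exec-done | I2 writes R1
cycle 8: I1 writes R4
cycle 9: I4 issues→FPMUL
cycle 10: I4 reads | I5 issues→FPADD
cycle 11: I5 reads
cycle 14: I5 exec-done
cycle 15: I4 exec-done | I5 writes R4
cycle 16: I4 writes R2 | I6 issues→FPADD
cycle 17: I6 reads
cycle 20: I6 exec-done
cycle 21: I6 writes R4
cycle 22: I7 issues→FPADD
cycle 23: I7 reads
cycle 26: I7 exec-done
cycle 27: I7 writes R5
cycle 28: I8 issues→FPADD
cycle 29: I8 reads
cycle 32: I8 exec-done
cycle 33: I8 writes R5

I8 = (28, 29, 32, 33)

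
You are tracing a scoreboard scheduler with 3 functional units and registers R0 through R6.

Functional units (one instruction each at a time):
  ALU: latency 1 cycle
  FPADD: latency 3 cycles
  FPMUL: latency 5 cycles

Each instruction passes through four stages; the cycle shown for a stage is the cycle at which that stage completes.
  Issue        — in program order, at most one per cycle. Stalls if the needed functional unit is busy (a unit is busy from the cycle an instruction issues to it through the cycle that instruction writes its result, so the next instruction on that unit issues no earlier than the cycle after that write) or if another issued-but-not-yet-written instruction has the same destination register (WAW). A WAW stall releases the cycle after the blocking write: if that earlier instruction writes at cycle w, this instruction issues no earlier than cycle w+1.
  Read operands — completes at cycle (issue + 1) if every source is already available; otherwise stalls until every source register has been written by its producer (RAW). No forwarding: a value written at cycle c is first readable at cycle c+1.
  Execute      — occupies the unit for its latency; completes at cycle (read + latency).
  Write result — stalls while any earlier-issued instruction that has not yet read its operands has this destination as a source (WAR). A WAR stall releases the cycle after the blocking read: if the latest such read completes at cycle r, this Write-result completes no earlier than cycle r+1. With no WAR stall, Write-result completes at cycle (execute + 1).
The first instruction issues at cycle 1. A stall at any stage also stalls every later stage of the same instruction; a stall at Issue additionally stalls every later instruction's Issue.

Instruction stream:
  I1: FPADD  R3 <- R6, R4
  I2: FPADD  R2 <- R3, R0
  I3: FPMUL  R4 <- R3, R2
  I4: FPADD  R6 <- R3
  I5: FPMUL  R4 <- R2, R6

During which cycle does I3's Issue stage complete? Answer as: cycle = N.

cycle = 8

I1: IS=1 RO=2 EX=5 WR=6
I2: IS=7 RO=8 EX=11 WR=12  [struct: FPADD busy until I1 writes@6]
I3: IS=8 RO=13 EX=18 WR=19  [RAW R2: wait I2 write@12]
I4: IS=13 RO=14 EX=17 WR=18  [struct: FPADD busy until I2 writes@12]
I5: IS=20 RO=21 EX=26 WR=27  [struct: FPMUL busy until I3 writes@19]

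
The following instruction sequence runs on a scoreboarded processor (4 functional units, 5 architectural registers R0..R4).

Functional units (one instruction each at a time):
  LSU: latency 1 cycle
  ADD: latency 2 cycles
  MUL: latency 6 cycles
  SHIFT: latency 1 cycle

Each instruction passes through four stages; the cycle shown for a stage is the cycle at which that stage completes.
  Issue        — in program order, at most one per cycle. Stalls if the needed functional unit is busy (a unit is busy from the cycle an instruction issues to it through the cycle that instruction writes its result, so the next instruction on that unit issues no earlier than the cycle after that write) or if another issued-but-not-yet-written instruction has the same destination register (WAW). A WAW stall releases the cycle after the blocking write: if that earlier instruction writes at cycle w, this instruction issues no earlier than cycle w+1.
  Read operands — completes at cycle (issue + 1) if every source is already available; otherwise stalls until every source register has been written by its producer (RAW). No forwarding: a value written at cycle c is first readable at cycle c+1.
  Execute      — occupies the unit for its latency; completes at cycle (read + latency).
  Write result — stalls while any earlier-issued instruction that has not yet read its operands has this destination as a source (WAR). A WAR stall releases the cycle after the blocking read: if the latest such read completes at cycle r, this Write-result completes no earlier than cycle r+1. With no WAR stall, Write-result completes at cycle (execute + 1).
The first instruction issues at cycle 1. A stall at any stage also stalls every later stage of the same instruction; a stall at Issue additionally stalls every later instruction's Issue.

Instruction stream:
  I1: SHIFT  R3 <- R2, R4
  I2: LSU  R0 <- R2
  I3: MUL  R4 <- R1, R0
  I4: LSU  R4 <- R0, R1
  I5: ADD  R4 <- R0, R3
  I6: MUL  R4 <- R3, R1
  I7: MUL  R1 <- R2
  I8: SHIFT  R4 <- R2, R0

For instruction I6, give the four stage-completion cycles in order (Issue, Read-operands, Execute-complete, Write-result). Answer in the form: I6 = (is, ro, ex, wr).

c1: I1→SHIFT
c2: I1 RO | I2→LSU
c3: I1 EX | I2 RO | I3→MUL
c4: I1 WR R3 | I2 EX
c5: I2 WR R0
c6: I3 RO
c12: I3 EX
c13: I3 WR R4
c14: I4→LSU
c15: I4 RO
c16: I4 EX
c17: I4 WR R4
c18: I5→ADD
c19: I5 RO
c21: I5 EX
c22: I5 WR R4
c23: I6→MUL
c24: I6 RO
c30: I6 EX
c31: I6 WR R4
c32: I7→MUL
c33: I7 RO | I8→SHIFT
c34: I8 RO
c35: I8 EX
c36: I8 WR R4
c39: I7 EX
c40: I7 WR R1

I6 = (23, 24, 30, 31)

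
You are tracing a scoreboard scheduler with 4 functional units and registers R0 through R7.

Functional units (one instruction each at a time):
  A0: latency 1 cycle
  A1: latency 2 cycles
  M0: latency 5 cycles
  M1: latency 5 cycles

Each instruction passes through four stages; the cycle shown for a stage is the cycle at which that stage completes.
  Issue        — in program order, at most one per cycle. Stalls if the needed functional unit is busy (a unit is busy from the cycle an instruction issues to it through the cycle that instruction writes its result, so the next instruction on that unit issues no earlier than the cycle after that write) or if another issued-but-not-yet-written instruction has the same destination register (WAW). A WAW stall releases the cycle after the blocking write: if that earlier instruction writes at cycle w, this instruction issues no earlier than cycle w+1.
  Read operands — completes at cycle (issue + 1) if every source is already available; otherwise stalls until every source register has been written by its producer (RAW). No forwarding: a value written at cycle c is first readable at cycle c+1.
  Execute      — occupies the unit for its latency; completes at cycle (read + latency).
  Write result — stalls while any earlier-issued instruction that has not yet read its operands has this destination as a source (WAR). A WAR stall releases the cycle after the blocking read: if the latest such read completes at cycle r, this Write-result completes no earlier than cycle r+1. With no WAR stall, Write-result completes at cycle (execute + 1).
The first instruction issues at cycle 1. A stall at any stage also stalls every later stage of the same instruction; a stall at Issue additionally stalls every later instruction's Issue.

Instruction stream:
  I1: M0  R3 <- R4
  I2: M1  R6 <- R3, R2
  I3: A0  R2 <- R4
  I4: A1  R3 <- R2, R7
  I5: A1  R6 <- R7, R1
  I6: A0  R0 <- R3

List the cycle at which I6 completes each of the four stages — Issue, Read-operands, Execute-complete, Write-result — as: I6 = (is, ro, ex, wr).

[I1] 1/2/7/8
[I2] 2/9/14/15  (RAW R3: wait I1 write@8)
[I3] 3/4/5/10  (WAR R2: wait I2 read@9)
[I4] 9/11/13/14  (WAW R3: wait I1 write@8; RAW R2: wait I3 write@10)
[I5] 16/17/19/20  (WAW R6: wait I2 write@15)
[I6] 17/18/19/20

I6 = (17, 18, 19, 20)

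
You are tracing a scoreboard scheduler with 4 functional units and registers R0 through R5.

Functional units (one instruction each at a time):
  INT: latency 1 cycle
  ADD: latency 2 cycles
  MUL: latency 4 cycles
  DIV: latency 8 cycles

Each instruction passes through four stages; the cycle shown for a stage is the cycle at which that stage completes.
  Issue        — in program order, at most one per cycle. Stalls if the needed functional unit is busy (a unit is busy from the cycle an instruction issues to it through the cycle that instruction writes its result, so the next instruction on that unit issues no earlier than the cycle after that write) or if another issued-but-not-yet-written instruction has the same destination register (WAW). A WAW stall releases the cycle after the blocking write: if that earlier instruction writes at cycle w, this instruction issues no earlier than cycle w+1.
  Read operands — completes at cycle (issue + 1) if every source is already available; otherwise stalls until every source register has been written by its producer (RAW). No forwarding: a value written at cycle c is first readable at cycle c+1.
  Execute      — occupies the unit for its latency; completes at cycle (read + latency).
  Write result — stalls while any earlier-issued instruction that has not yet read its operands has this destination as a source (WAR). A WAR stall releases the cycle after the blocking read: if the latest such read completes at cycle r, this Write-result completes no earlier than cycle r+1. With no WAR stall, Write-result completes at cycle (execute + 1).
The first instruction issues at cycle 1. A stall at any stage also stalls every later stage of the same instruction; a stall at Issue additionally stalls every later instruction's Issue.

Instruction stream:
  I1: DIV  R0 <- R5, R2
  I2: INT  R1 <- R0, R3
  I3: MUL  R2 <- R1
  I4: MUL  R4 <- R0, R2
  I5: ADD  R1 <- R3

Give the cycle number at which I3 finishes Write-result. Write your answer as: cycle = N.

cycle = 20

[1] issue I1 (DIV)
[2] I1 read-ops; issue I2 (INT)
[3] issue I3 (MUL)
[10] I1 finished on DIV
[11] I1→R0
[12] I2 read-ops
[13] I2 finished on INT
[14] I2→R1
[15] I3 read-ops
[19] I3 finished on MUL
[20] I3→R2
[21] issue I4 (MUL)
[22] I4 read-ops; issue I5 (ADD)
[23] I5 read-ops
[25] I5 finished on ADD
[26] I4 finished on MUL; I5→R1
[27] I4→R4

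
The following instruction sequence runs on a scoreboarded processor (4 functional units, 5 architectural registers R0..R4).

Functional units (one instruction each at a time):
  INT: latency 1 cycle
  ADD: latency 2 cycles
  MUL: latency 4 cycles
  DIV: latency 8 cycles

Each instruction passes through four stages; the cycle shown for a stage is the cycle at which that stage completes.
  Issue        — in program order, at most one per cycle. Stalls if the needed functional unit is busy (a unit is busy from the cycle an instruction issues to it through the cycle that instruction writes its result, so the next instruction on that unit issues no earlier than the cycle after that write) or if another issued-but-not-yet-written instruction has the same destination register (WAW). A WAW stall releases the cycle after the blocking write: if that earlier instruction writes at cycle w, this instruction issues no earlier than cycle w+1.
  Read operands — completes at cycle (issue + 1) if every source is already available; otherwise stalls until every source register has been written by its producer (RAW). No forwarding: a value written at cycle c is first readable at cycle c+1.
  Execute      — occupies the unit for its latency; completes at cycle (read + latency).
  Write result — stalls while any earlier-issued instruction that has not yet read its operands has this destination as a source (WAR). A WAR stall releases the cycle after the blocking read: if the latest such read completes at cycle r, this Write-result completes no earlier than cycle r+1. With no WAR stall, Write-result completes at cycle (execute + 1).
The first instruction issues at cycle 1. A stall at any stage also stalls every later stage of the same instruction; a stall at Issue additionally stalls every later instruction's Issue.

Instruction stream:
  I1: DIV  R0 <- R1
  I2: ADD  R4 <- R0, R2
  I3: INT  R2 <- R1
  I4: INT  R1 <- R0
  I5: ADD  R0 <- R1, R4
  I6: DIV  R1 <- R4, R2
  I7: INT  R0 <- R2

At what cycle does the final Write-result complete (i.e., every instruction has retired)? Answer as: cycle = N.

cycle = 28

t=1  issue I1 (DIV)
t=2  I1 read-ops | issue I2 (ADD)
t=3  issue I3 (INT)
t=4  I3 read-ops
t=5  I3 finished on INT
t=10  I1 finished on DIV
t=11  I1→R0
t=12  I2 read-ops
t=13  I3→R2
t=14  I2 finished on ADD | issue I4 (INT)
t=15  I2→R4 | I4 read-ops
t=16  I4 finished on INT | issue I5 (ADD)
t=17  I4→R1
t=18  I5 read-ops | issue I6 (DIV)
t=19  I6 read-ops
t=20  I5 finished on ADD
t=21  I5→R0
t=22  issue I7 (INT)
t=23  I7 read-ops
t=24  I7 finished on INT
t=25  I7→R0
t=27  I6 finished on DIV
t=28  I6→R1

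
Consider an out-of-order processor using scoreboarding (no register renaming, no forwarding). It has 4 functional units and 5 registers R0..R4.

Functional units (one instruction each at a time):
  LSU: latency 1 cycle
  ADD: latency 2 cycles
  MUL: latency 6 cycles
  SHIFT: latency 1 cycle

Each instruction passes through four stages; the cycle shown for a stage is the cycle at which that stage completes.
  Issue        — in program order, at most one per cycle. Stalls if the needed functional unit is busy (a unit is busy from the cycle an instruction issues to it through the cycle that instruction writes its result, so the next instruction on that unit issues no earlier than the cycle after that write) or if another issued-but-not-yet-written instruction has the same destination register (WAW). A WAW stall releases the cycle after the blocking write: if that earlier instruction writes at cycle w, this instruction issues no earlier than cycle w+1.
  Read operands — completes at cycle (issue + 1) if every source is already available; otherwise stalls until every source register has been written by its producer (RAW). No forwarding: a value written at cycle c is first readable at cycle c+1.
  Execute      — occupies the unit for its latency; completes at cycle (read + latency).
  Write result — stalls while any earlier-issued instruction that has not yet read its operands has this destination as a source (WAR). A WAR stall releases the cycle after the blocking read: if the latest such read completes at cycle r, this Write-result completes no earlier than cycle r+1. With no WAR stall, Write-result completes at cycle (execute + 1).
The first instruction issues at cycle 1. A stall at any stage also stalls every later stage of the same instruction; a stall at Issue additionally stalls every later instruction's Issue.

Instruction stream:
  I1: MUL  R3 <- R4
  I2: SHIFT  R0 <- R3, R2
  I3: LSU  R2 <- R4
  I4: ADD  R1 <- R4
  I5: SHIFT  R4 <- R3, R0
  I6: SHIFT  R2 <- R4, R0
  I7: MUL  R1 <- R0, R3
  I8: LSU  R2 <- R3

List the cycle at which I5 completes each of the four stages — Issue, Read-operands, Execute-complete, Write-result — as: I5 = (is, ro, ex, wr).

cycle 1: I1 dispatched to MUL
cycle 2: I1 operands ready, I2 dispatched to SHIFT
cycle 3: I3 dispatched to LSU
cycle 4: I3 operands ready, I4 dispatched to ADD
cycle 5: I3 complete, I4 operands ready
cycle 7: I4 complete
cycle 8: I1 complete, R1←I4
cycle 9: R3←I1
cycle 10: I2 operands ready
cycle 11: I2 complete, R2←I3
cycle 12: R0←I2
cycle 13: I5 dispatched to SHIFT
cycle 14: I5 operands ready
cycle 15: I5 complete
cycle 16: R4←I5
cycle 17: I6 dispatched to SHIFT
cycle 18: I6 operands ready, I7 dispatched to MUL
cycle 19: I6 complete, I7 operands ready
cycle 20: R2←I6
cycle 21: I8 dispatched to LSU
cycle 22: I8 operands ready
cycle 23: I8 complete
cycle 24: R2←I8
cycle 25: I7 complete
cycle 26: R1←I7

I5 = (13, 14, 15, 16)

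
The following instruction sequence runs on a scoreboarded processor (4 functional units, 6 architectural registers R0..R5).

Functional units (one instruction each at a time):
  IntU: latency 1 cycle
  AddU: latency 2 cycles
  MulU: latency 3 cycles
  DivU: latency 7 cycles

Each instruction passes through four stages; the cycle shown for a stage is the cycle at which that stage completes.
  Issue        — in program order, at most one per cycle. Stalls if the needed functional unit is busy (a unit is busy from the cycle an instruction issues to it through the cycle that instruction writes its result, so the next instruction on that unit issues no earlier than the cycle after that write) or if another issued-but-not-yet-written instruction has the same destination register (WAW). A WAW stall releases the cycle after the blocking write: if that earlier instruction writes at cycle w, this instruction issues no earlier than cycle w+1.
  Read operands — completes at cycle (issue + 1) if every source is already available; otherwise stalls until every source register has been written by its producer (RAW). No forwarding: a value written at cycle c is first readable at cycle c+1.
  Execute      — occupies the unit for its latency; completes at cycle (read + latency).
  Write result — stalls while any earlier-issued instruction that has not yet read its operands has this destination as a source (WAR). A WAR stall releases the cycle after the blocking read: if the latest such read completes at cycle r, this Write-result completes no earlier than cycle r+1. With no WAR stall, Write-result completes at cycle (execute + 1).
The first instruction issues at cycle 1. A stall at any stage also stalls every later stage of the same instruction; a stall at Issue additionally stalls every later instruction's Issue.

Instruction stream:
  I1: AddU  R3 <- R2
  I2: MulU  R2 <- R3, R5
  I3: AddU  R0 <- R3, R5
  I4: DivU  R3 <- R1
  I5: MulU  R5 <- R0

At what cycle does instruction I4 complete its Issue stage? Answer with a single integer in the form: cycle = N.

c1: I1→AddU
c2: I1 RO; I2→MulU
c4: I1 EX
c5: I1 WR R3
c6: I2 RO; I3→AddU
c7: I3 RO; I4→DivU
c8: I4 RO
c9: I2 EX; I3 EX
c10: I2 WR R2; I3 WR R0
c11: I5→MulU
c12: I5 RO
c15: I4 EX; I5 EX
c16: I4 WR R3; I5 WR R5

cycle = 7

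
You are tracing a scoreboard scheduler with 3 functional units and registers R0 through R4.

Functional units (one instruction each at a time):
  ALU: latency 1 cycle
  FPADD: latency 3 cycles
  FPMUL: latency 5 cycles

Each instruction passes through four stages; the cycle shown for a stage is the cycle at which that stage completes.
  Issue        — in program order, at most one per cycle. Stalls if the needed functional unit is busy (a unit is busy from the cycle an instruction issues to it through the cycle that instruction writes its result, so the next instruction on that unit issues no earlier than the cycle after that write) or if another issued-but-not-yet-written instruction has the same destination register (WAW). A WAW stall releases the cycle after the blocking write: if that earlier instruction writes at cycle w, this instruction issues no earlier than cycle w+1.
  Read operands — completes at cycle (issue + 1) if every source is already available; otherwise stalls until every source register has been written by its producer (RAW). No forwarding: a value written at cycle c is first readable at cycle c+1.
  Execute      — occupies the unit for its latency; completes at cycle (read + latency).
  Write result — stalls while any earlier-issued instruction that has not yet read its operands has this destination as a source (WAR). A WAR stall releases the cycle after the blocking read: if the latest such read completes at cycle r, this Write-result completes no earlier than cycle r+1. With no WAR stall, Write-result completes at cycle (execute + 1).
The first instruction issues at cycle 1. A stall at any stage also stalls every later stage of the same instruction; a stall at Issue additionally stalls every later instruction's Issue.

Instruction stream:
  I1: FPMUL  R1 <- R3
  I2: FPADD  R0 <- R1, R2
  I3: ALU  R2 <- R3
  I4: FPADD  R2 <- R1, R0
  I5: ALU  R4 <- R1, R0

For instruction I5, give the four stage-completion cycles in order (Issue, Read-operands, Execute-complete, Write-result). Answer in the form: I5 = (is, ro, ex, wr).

t=1  I1 issues→FPMUL
t=2  I1 reads; I2 issues→FPADD
t=3  I3 issues→ALU
t=4  I3 reads
t=5  I3 exec-done
t=7  I1 exec-done
t=8  I1 writes R1
t=9  I2 reads
t=10  I3 writes R2
t=12  I2 exec-done
t=13  I2 writes R0
t=14  I4 issues→FPADD
t=15  I4 reads; I5 issues→ALU
t=16  I5 reads
t=17  I5 exec-done
t=18  I4 exec-done; I5 writes R4
t=19  I4 writes R2

I5 = (15, 16, 17, 18)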